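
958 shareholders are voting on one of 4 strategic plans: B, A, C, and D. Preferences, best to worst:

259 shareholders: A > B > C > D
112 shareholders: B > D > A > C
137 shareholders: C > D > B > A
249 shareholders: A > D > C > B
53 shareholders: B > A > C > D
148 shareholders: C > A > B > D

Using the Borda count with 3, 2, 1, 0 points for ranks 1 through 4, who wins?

A

B: 259·2 + 112·3 + 137·1 + 249·0 + 53·3 + 148·1 = 1298
A: 259·3 + 112·1 + 137·0 + 249·3 + 53·2 + 148·2 = 2038
C: 259·1 + 112·0 + 137·3 + 249·1 + 53·1 + 148·3 = 1416
D: 259·0 + 112·2 + 137·2 + 249·2 + 53·0 + 148·0 = 996
A has the highest Borda score (2038).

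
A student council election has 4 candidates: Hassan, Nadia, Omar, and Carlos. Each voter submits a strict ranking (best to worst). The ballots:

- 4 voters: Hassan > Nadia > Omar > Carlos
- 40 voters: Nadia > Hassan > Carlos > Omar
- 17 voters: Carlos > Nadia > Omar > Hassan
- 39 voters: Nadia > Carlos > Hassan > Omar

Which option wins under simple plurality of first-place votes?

Nadia

First-place votes: Hassan 4, Nadia 79, Omar 0, Carlos 17.
Nadia has the most first-place votes.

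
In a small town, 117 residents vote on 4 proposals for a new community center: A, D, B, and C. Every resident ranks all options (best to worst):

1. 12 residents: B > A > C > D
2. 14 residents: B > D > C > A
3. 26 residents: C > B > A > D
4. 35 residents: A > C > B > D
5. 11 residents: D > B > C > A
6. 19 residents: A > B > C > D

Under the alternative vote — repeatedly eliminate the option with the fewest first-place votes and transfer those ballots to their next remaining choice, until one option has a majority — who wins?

Round 1: A 54, D 11, B 26, C 26. Eliminate D.
Round 2: A 54, B 37, C 26. Eliminate C.
Round 3: A 54, B 63. B has a majority.

B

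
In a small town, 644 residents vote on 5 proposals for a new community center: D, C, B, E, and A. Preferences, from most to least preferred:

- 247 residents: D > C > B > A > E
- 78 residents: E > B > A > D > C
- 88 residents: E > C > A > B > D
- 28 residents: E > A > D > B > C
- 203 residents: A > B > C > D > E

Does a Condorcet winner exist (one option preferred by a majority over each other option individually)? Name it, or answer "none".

none

Checking pairwise contests:
B beats D 369–275.
D beats C 353–291.
C beats B 335–309.
D beats E 450–194.
C beats A 335–309.
Every option loses at least one head-to-head, so there is no Condorcet winner.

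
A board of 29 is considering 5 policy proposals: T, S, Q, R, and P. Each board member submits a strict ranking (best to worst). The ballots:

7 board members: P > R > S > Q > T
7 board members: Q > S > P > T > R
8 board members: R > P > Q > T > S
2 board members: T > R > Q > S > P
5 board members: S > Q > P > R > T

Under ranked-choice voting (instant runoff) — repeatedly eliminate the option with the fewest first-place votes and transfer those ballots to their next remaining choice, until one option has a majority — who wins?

Round 1: T 2, S 5, Q 7, R 8, P 7. Eliminate T.
Round 2: S 5, Q 7, R 10, P 7. Eliminate S.
Round 3: Q 12, R 10, P 7. Eliminate P.
Round 4: Q 12, R 17. R has a majority.

R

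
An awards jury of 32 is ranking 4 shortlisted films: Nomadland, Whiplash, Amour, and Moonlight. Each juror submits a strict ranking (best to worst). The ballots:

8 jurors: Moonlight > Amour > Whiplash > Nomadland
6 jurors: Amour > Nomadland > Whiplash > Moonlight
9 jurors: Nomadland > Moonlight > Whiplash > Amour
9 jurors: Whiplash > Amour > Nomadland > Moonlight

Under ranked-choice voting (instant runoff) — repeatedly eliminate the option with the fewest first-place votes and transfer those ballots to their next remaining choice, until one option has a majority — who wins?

Round 1: Nomadland 9, Whiplash 9, Amour 6, Moonlight 8. Eliminate Amour.
Round 2: Nomadland 15, Whiplash 9, Moonlight 8. Eliminate Moonlight.
Round 3: Nomadland 15, Whiplash 17. Whiplash has a majority.

Whiplash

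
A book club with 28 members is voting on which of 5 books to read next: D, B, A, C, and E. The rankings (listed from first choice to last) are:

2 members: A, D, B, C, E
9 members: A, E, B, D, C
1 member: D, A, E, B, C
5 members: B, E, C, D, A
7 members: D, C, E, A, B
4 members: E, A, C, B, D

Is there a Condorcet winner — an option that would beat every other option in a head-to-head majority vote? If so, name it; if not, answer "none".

E vs D: 18–10 for E.
E vs B: 21–7 for E.
E vs A: 16–12 for E.
E vs C: 19–9 for E.
E beats every other option head-to-head.

E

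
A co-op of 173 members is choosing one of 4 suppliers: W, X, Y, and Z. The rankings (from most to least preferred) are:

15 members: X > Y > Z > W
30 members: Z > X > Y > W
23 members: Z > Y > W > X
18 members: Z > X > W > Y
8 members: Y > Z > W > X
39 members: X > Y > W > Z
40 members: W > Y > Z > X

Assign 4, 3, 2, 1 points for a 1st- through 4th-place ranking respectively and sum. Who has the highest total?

Y

W: 15·1 + 30·1 + 23·2 + 18·2 + 8·2 + 39·2 + 40·4 = 381
X: 15·4 + 30·3 + 23·1 + 18·3 + 8·1 + 39·4 + 40·1 = 431
Y: 15·3 + 30·2 + 23·3 + 18·1 + 8·4 + 39·3 + 40·3 = 461
Z: 15·2 + 30·4 + 23·4 + 18·4 + 8·3 + 39·1 + 40·2 = 457
Y has the highest Borda score (461).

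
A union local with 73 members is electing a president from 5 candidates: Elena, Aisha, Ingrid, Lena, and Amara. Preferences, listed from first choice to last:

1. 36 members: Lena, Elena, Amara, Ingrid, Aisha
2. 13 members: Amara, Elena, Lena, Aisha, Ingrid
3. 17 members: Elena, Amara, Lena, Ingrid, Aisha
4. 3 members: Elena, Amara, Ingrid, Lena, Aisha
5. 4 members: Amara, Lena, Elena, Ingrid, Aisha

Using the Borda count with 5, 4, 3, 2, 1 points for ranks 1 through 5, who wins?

Elena: 36·4 + 13·4 + 17·5 + 3·5 + 4·3 = 308
Aisha: 36·1 + 13·2 + 17·1 + 3·1 + 4·1 = 86
Ingrid: 36·2 + 13·1 + 17·2 + 3·3 + 4·2 = 136
Lena: 36·5 + 13·3 + 17·3 + 3·2 + 4·4 = 292
Amara: 36·3 + 13·5 + 17·4 + 3·4 + 4·5 = 273
Elena has the highest Borda score (308).

Elena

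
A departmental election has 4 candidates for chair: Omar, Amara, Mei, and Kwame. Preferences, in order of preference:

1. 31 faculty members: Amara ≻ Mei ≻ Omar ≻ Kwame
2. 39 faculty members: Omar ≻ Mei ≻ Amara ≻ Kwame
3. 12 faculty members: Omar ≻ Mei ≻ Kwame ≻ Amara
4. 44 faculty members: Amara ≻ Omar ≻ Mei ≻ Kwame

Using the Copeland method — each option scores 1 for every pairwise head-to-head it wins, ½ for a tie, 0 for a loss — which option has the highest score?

Amara

Omar: beats Mei and Kwame; loses to Amara → score 2.
Amara: beats Omar, Mei, and Kwame → score 3.
Mei: beats Kwame; loses to Omar and Amara → score 1.
Kwame: loses to Omar, Amara, and Mei → score 0.
Amara has the best pairwise record.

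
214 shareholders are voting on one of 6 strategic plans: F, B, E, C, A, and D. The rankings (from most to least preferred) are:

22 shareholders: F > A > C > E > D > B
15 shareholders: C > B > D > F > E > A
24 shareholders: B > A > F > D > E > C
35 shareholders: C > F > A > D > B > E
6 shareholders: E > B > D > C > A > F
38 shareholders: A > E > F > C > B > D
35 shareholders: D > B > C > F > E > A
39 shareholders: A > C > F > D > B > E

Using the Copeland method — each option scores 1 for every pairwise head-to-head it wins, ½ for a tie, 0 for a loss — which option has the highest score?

F: beats B, E, and D; ties A; loses to C → score 3.5.
B: beats E; loses to F, C, A, and D → score 1.
E: loses to F, B, C, A, and D → score 0.
C: beats F, B, E, and D; loses to A → score 4.
A: beats B, E, C, and D; ties F → score 4.5.
D: beats B and E; loses to F, C, and A → score 2.
A has the best pairwise record.

A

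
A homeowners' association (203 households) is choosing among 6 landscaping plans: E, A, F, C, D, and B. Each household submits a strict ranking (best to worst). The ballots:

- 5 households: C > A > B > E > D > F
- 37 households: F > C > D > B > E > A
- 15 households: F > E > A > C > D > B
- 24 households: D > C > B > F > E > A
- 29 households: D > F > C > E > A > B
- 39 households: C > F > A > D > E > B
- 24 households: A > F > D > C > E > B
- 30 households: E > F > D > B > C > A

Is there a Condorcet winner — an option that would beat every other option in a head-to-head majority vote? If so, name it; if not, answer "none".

F vs E: 168–35 for F.
F vs A: 174–29 for F.
F vs C: 135–68 for F.
F vs D: 145–58 for F.
F vs B: 174–29 for F.
F beats every other option head-to-head.

F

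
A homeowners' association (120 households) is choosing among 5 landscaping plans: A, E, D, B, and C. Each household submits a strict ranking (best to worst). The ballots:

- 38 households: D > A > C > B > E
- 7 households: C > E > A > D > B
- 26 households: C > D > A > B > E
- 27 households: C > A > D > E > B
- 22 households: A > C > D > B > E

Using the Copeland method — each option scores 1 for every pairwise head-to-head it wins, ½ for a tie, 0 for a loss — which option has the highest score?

A: beats E and B; ties C; loses to D → score 2.5.
E: loses to A, D, B, and C → score 0.
D: beats A, E, and B; loses to C → score 3.
B: beats E; loses to A, D, and C → score 1.
C: beats E, D, and B; ties A → score 3.5.
C has the best pairwise record.

C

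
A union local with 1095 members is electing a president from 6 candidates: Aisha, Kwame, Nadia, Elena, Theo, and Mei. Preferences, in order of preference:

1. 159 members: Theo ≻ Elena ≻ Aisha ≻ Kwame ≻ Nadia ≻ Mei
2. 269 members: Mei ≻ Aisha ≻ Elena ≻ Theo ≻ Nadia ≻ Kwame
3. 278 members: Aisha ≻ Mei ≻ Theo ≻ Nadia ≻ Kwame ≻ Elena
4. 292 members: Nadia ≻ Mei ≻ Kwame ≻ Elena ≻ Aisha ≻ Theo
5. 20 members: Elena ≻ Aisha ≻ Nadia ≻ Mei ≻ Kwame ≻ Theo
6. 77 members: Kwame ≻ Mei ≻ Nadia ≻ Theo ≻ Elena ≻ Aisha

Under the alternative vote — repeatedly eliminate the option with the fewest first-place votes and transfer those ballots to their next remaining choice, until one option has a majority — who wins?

Mei

Round 1: Aisha 278, Kwame 77, Nadia 292, Elena 20, Theo 159, Mei 269. Eliminate Elena.
Round 2: Aisha 298, Kwame 77, Nadia 292, Theo 159, Mei 269. Eliminate Kwame.
Round 3: Aisha 298, Nadia 292, Theo 159, Mei 346. Eliminate Theo.
Round 4: Aisha 457, Nadia 292, Mei 346. Eliminate Nadia.
Round 5: Aisha 457, Mei 638. Mei has a majority.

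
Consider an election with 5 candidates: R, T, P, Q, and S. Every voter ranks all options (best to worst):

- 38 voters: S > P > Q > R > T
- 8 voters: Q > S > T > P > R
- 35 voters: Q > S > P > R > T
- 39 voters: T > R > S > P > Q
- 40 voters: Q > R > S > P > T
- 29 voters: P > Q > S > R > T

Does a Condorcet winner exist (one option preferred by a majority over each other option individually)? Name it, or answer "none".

none

Checking pairwise contests:
P beats R 110–79.
R beats T 142–47.
S beats P 160–29.
P beats Q 106–83.
Q beats S 112–77.
Every option loses at least one head-to-head, so there is no Condorcet winner.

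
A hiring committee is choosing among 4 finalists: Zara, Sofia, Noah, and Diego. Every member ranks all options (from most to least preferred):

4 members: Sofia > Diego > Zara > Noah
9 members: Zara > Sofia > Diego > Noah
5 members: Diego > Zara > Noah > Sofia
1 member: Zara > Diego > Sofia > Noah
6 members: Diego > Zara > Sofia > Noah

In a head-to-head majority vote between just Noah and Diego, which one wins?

Diego

Voters preferring Noah to Diego: 0; preferring Diego to Noah: 25.
Diego wins the head-to-head.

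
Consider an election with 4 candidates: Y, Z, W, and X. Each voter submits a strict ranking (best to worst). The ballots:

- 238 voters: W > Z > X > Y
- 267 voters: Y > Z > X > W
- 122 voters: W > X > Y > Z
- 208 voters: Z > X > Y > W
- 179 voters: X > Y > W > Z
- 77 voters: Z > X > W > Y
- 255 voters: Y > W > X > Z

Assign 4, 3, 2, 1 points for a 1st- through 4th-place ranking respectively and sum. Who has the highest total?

Y: 238·1 + 267·4 + 122·2 + 208·2 + 179·3 + 77·1 + 255·4 = 3600
Z: 238·3 + 267·3 + 122·1 + 208·4 + 179·1 + 77·4 + 255·1 = 3211
W: 238·4 + 267·1 + 122·4 + 208·1 + 179·2 + 77·2 + 255·3 = 3192
X: 238·2 + 267·2 + 122·3 + 208·3 + 179·4 + 77·3 + 255·2 = 3457
Y has the highest Borda score (3600).

Y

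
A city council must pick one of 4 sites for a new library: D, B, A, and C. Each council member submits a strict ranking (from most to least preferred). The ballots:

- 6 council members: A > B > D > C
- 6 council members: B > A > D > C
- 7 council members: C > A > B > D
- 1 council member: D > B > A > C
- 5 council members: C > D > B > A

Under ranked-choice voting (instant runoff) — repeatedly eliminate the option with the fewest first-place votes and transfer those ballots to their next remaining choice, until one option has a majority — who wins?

Round 1: D 1, B 6, A 6, C 12. Eliminate D.
Round 2: B 7, A 6, C 12. Eliminate A.
Round 3: B 13, C 12. B has a majority.

B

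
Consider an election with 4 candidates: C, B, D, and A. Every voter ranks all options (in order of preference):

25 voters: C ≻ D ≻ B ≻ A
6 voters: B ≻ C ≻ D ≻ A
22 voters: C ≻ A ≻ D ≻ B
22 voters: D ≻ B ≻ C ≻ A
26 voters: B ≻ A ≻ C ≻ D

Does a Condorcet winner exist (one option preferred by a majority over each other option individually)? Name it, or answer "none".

Checking pairwise contests:
B beats C 54–47.
D beats B 69–32.
C beats D 79–22.
C beats A 75–26.
Every option loses at least one head-to-head, so there is no Condorcet winner.

none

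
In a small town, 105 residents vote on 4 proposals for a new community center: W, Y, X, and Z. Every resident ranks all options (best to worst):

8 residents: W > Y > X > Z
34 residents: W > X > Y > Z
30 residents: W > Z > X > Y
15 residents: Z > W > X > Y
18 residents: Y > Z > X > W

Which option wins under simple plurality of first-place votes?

W

First-place votes: W 72, Y 18, X 0, Z 15.
W has the most first-place votes.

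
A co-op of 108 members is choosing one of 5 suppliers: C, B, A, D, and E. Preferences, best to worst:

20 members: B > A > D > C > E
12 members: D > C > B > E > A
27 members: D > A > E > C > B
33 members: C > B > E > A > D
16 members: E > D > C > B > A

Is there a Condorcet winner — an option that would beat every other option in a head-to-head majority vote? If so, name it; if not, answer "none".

D

D vs C: 75–33 for D.
D vs B: 55–53 for D.
D vs A: 55–53 for D.
D vs E: 59–49 for D.
D beats every other option head-to-head.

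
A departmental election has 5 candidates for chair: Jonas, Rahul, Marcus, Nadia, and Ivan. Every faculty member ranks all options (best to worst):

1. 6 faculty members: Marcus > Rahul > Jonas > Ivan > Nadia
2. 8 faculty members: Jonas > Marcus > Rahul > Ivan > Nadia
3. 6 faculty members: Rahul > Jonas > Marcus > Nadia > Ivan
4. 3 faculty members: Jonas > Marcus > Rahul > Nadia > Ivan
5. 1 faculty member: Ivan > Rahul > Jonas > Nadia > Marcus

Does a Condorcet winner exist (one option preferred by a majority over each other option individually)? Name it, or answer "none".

none

Checking pairwise contests:
Rahul beats Jonas 13–11.
Marcus beats Rahul 17–7.
Jonas beats Marcus 18–6.
Jonas beats Nadia 24–0.
Jonas beats Ivan 23–1.
Every option loses at least one head-to-head, so there is no Condorcet winner.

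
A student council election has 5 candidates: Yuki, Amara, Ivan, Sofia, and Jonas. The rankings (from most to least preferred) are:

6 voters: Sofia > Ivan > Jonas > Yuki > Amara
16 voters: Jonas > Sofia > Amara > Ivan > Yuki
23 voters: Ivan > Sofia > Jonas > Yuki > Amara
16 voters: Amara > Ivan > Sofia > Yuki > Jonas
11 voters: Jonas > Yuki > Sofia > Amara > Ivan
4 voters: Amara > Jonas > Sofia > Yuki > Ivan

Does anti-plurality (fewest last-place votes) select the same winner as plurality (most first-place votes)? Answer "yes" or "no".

no

Anti-plurality — last-place votes: Yuki 16, Amara 29, Ivan 15, Sofia 0, Jonas 16. Winner: Sofia.
Plurality — first-place votes: Yuki 0, Amara 20, Ivan 23, Sofia 6, Jonas 27. Winner: Jonas.
The two methods disagree.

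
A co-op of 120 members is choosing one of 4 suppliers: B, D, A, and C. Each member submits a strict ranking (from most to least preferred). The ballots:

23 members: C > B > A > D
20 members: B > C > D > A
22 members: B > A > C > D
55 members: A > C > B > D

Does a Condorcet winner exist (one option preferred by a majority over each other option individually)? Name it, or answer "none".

Checking pairwise contests:
C beats B 78–42.
B beats D 120–0.
B beats A 65–55.
A beats C 77–43.
Every option loses at least one head-to-head, so there is no Condorcet winner.

none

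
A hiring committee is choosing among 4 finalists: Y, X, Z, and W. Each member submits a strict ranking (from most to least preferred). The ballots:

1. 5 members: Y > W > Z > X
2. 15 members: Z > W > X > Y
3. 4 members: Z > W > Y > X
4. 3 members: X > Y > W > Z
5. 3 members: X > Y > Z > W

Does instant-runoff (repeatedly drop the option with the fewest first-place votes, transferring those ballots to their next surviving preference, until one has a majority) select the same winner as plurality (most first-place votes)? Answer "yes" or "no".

yes

Instant-runoff — R1 Y 5, X 6, Z 19, W 0 (Z winner). Winner: Z.
Plurality — first-place votes: Y 5, X 6, Z 19, W 0. Winner: Z.
The two methods agree.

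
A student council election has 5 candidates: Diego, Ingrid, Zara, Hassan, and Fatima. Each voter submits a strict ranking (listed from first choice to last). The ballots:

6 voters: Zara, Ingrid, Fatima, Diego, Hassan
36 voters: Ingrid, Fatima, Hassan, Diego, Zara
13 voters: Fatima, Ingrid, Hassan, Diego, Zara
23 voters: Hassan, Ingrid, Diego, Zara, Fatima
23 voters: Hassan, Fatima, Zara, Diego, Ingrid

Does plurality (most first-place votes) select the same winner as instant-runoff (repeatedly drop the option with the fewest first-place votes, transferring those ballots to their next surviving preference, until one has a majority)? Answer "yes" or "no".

Plurality — first-place votes: Diego 0, Ingrid 36, Zara 6, Hassan 46, Fatima 13. Winner: Hassan.
Instant-runoff — R1 Diego 0, Ingrid 36, Zara 6, Hassan 46, Fatima 13 (Diego out); R2 Ingrid 36, Zara 6, Hassan 46, Fatima 13 (Zara out); R3 Ingrid 42, Hassan 46, Fatima 13 (Fatima out); R4 Ingrid 55, Hassan 46 (Ingrid winner). Winner: Ingrid.
The two methods disagree.

no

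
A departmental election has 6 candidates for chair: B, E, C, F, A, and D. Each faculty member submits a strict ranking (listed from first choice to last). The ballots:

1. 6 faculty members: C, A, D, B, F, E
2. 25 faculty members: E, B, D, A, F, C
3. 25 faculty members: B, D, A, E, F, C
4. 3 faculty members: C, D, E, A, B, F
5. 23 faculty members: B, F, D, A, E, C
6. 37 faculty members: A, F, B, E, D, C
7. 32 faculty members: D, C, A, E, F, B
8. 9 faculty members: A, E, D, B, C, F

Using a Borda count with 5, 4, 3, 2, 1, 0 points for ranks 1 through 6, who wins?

A

B: 6·2 + 25·4 + 25·5 + 3·1 + 23·5 + 37·3 + 32·0 + 9·2 = 484
E: 6·0 + 25·5 + 25·2 + 3·3 + 23·1 + 37·2 + 32·2 + 9·4 = 381
C: 6·5 + 25·0 + 25·0 + 3·5 + 23·0 + 37·0 + 32·4 + 9·1 = 182
F: 6·1 + 25·1 + 25·1 + 3·0 + 23·4 + 37·4 + 32·1 + 9·0 = 328
A: 6·4 + 25·2 + 25·3 + 3·2 + 23·2 + 37·5 + 32·3 + 9·5 = 527
D: 6·3 + 25·3 + 25·4 + 3·4 + 23·3 + 37·1 + 32·5 + 9·3 = 498
A has the highest Borda score (527).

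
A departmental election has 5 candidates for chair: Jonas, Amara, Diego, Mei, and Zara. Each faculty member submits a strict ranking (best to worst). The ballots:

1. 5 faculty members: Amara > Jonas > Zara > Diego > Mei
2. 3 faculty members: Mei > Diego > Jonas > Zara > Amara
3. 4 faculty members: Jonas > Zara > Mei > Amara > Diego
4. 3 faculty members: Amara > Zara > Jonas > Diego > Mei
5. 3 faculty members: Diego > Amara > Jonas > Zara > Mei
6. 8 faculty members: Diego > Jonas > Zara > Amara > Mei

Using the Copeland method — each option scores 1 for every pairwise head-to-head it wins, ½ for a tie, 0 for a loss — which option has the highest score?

Jonas: beats Amara, Mei, and Zara; loses to Diego → score 3.
Amara: beats Mei; loses to Jonas, Diego, and Zara → score 1.
Diego: beats Jonas, Amara, Mei, and Zara → score 4.
Mei: loses to Jonas, Amara, Diego, and Zara → score 0.
Zara: beats Amara and Mei; loses to Jonas and Diego → score 2.
Diego has the best pairwise record.

Diego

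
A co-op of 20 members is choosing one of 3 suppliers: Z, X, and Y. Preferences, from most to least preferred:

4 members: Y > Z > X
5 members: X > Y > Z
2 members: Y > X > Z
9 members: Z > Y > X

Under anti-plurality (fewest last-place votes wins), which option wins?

Last-place votes: Z 7, X 13, Y 0.
Y is ranked last by the fewest voters, so Y wins.

Y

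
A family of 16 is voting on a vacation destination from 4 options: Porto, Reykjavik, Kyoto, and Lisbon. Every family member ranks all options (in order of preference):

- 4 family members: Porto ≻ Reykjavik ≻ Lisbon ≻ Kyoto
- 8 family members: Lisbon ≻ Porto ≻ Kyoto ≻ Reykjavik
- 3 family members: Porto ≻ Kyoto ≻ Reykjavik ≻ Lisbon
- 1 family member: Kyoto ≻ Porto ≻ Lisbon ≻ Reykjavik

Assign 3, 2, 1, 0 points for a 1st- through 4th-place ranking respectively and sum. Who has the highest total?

Porto: 4·3 + 8·2 + 3·3 + 1·2 = 39
Reykjavik: 4·2 + 8·0 + 3·1 + 1·0 = 11
Kyoto: 4·0 + 8·1 + 3·2 + 1·3 = 17
Lisbon: 4·1 + 8·3 + 3·0 + 1·1 = 29
Porto has the highest Borda score (39).

Porto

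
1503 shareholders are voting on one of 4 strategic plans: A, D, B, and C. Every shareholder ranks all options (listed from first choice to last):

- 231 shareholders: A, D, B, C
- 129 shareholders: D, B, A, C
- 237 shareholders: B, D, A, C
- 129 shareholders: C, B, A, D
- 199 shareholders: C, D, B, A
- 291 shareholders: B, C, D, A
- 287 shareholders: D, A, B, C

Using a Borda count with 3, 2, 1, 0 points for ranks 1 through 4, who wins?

A: 231·3 + 129·1 + 237·1 + 129·1 + 199·0 + 291·0 + 287·2 = 1762
D: 231·2 + 129·3 + 237·2 + 129·0 + 199·2 + 291·1 + 287·3 = 2873
B: 231·1 + 129·2 + 237·3 + 129·2 + 199·1 + 291·3 + 287·1 = 2817
C: 231·0 + 129·0 + 237·0 + 129·3 + 199·3 + 291·2 + 287·0 = 1566
D has the highest Borda score (2873).

D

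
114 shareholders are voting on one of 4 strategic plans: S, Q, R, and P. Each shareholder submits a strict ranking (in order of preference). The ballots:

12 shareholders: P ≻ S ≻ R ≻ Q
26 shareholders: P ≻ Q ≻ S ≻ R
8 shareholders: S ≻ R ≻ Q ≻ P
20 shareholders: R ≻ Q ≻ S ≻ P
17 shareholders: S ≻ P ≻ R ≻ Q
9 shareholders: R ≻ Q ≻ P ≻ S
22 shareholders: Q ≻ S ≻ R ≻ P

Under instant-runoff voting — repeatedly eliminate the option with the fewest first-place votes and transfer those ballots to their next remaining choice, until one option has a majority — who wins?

S

Round 1: S 25, Q 22, R 29, P 38. Eliminate Q.
Round 2: S 47, R 29, P 38. Eliminate R.
Round 3: S 67, P 47. S has a majority.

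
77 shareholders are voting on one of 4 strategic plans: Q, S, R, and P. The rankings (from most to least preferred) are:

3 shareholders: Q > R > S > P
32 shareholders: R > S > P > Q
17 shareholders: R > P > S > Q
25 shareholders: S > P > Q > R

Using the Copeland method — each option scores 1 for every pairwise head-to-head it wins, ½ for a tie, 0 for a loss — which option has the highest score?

R

Q: loses to S, R, and P → score 0.
S: beats Q and P; loses to R → score 2.
R: beats Q, S, and P → score 3.
P: beats Q; loses to S and R → score 1.
R has the best pairwise record.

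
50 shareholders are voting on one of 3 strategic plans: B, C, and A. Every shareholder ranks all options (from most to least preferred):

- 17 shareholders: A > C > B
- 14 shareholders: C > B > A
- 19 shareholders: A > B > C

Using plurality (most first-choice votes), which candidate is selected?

A

First-place votes: B 0, C 14, A 36.
A has the most first-place votes.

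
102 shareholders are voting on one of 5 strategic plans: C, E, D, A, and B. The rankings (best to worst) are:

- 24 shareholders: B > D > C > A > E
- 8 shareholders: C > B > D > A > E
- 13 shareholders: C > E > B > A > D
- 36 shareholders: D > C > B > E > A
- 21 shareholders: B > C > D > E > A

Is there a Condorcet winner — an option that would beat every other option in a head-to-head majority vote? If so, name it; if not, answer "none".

none

Checking pairwise contests:
D beats C 60–42.
C beats E 102–0.
B beats D 66–36.
C beats A 102–0.
C beats B 57–45.
Every option loses at least one head-to-head, so there is no Condorcet winner.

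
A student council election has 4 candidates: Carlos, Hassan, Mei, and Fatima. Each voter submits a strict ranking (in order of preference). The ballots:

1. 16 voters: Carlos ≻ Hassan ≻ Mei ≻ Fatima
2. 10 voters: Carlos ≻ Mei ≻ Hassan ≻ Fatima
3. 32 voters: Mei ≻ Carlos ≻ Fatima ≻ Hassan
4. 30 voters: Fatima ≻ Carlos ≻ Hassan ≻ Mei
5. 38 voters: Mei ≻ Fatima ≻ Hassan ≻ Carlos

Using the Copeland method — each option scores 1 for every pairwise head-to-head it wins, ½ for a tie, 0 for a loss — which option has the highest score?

Mei

Carlos: beats Hassan; loses to Mei and Fatima → score 1.
Hassan: loses to Carlos, Mei, and Fatima → score 0.
Mei: beats Carlos, Hassan, and Fatima → score 3.
Fatima: beats Carlos and Hassan; loses to Mei → score 2.
Mei has the best pairwise record.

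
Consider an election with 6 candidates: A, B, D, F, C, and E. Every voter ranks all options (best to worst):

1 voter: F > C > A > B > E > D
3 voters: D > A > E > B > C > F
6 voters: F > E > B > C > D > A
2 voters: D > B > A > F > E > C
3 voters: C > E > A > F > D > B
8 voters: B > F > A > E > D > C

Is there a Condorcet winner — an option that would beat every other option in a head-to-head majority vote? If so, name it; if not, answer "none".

none

Checking pairwise contests:
B beats A 16–7.
E beats B 12–11.
A beats D 12–11.
B beats F 13–10.
A beats C 13–10.
A beats E 14–9.
Every option loses at least one head-to-head, so there is no Condorcet winner.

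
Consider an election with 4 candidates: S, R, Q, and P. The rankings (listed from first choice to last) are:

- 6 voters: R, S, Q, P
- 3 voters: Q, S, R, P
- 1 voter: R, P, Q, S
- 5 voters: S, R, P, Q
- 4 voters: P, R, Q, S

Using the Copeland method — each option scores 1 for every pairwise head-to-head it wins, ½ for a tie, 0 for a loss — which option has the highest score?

S: beats Q and P; loses to R → score 2.
R: beats S, Q, and P → score 3.
Q: loses to S, R, and P → score 0.
P: beats Q; loses to S and R → score 1.
R has the best pairwise record.

R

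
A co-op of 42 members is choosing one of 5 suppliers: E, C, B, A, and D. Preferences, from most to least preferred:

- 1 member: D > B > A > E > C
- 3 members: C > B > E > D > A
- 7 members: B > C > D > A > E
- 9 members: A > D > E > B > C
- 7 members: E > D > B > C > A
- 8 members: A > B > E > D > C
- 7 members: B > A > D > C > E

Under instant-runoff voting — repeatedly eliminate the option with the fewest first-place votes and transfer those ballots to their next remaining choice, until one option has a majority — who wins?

Round 1: E 7, C 3, B 14, A 17, D 1. Eliminate D.
Round 2: E 7, C 3, B 15, A 17. Eliminate C.
Round 3: E 7, B 18, A 17. Eliminate E.
Round 4: B 25, A 17. B has a majority.

B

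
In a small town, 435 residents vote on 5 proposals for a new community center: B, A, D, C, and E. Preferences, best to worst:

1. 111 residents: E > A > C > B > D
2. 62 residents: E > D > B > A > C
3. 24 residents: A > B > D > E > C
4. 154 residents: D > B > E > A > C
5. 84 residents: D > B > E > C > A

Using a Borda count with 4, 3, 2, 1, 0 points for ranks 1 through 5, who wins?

B: 111·1 + 62·2 + 24·3 + 154·3 + 84·3 = 1021
A: 111·3 + 62·1 + 24·4 + 154·1 + 84·0 = 645
D: 111·0 + 62·3 + 24·2 + 154·4 + 84·4 = 1186
C: 111·2 + 62·0 + 24·0 + 154·0 + 84·1 = 306
E: 111·4 + 62·4 + 24·1 + 154·2 + 84·2 = 1192
E has the highest Borda score (1192).

E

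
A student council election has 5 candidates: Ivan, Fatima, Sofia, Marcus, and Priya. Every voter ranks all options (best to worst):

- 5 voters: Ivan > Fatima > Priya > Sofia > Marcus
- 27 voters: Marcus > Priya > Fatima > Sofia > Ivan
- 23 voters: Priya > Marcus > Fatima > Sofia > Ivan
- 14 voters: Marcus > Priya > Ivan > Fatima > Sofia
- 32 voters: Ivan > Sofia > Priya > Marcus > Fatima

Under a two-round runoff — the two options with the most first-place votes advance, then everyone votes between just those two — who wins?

Round 1 first-place votes: Ivan 37, Fatima 0, Sofia 0, Marcus 41, Priya 23.
Marcus and Ivan advance.
Runoff: Marcus is preferred to Ivan by 64 voters; Ivan by 37.
Marcus wins the runoff.

Marcus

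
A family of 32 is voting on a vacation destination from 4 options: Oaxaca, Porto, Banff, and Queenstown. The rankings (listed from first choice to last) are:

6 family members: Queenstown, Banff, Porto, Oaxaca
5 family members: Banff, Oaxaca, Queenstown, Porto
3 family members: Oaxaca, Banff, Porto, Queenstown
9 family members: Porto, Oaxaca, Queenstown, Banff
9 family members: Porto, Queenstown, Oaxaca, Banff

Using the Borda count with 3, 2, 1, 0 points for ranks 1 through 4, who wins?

Oaxaca: 6·0 + 5·2 + 3·3 + 9·2 + 9·1 = 46
Porto: 6·1 + 5·0 + 3·1 + 9·3 + 9·3 = 63
Banff: 6·2 + 5·3 + 3·2 + 9·0 + 9·0 = 33
Queenstown: 6·3 + 5·1 + 3·0 + 9·1 + 9·2 = 50
Porto has the highest Borda score (63).

Porto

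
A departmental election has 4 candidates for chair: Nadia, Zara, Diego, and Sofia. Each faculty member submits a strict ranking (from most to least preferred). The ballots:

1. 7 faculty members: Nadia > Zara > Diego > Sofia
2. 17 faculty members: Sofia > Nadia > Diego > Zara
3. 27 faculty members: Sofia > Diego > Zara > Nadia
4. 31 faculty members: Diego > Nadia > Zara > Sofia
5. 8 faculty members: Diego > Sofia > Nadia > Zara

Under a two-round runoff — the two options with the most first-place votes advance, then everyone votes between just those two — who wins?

Round 1 first-place votes: Nadia 7, Zara 0, Diego 39, Sofia 44.
Sofia and Diego advance.
Runoff: Sofia is preferred to Diego by 44 voters; Diego by 46.
Diego wins the runoff.

Diego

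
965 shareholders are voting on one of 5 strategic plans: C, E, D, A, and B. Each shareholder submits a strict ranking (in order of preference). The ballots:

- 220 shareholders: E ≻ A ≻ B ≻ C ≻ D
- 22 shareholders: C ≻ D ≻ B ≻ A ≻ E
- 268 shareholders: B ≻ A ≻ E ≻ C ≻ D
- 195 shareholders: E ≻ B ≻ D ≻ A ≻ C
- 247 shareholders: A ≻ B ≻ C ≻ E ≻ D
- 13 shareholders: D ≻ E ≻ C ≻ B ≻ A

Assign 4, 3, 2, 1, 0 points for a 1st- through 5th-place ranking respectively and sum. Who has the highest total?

B

C: 220·1 + 22·4 + 268·1 + 195·0 + 247·2 + 13·2 = 1096
E: 220·4 + 22·0 + 268·2 + 195·4 + 247·1 + 13·3 = 2482
D: 220·0 + 22·3 + 268·0 + 195·2 + 247·0 + 13·4 = 508
A: 220·3 + 22·1 + 268·3 + 195·1 + 247·4 + 13·0 = 2669
B: 220·2 + 22·2 + 268·4 + 195·3 + 247·3 + 13·1 = 2895
B has the highest Borda score (2895).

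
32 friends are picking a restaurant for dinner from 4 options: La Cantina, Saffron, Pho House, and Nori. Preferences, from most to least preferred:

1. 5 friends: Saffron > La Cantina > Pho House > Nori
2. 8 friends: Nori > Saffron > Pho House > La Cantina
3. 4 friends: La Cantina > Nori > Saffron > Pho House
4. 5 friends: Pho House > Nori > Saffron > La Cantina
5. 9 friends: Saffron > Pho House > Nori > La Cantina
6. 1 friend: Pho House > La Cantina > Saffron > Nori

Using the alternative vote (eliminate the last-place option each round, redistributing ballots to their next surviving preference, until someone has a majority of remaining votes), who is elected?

Round 1: La Cantina 4, Saffron 14, Pho House 6, Nori 8. Eliminate La Cantina.
Round 2: Saffron 14, Pho House 6, Nori 12. Eliminate Pho House.
Round 3: Saffron 15, Nori 17. Nori has a majority.

Nori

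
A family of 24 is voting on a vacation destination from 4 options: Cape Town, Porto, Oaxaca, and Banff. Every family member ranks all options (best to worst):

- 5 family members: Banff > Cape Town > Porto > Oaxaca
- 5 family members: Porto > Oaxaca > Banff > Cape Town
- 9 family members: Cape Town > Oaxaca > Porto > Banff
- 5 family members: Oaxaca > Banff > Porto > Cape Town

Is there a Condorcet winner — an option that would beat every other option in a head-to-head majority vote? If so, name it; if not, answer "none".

Checking pairwise contests:
Banff beats Cape Town 15–9.
Cape Town beats Porto 14–10.
Cape Town beats Oaxaca 14–10.
Porto beats Banff 14–10.
Every option loses at least one head-to-head, so there is no Condorcet winner.

none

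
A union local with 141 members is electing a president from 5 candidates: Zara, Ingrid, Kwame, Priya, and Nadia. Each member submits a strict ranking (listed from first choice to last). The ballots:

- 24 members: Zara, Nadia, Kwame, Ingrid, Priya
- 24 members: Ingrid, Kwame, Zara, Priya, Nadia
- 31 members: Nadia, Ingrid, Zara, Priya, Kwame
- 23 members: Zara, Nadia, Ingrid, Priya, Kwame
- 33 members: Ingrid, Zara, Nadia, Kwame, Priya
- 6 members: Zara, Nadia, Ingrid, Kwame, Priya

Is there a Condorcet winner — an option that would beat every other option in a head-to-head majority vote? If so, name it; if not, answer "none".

Checking pairwise contests:
Ingrid beats Zara 88–53.
Nadia beats Ingrid 84–57.
Zara beats Kwame 117–24.
Zara beats Priya 141–0.
Zara beats Nadia 110–31.
Every option loses at least one head-to-head, so there is no Condorcet winner.

none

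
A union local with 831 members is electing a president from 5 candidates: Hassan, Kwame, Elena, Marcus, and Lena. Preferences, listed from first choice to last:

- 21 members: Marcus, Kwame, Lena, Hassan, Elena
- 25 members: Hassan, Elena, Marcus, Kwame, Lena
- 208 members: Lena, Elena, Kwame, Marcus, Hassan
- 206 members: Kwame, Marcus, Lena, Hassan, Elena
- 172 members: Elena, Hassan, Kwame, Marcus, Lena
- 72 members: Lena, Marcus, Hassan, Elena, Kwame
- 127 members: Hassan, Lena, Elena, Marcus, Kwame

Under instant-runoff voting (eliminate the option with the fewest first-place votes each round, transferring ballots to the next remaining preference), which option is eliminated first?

Round 1: Hassan 152, Kwame 206, Elena 172, Marcus 21, Lena 280. Eliminate Marcus.

Marcus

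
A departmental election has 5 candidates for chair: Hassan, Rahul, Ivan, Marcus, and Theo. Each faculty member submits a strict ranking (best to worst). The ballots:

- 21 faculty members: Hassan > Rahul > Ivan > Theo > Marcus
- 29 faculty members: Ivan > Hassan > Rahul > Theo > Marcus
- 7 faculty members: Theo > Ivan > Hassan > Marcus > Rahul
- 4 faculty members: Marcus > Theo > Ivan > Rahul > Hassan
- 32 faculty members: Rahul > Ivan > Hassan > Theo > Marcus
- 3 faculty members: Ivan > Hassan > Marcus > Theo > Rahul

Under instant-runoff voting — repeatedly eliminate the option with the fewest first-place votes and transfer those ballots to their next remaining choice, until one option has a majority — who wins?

Rahul

Round 1: Hassan 21, Rahul 32, Ivan 32, Marcus 4, Theo 7. Eliminate Marcus.
Round 2: Hassan 21, Rahul 32, Ivan 32, Theo 11. Eliminate Theo.
Round 3: Hassan 21, Rahul 32, Ivan 43. Eliminate Hassan.
Round 4: Rahul 53, Ivan 43. Rahul has a majority.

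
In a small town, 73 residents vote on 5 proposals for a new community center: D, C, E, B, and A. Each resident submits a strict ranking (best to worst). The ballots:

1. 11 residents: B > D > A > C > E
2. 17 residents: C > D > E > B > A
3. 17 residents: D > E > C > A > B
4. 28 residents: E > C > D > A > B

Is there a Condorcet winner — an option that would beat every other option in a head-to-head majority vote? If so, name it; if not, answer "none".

Checking pairwise contests:
C beats D 45–28.
E beats C 45–28.
D beats E 45–28.
D beats B 62–11.
D beats A 73–0.
Every option loses at least one head-to-head, so there is no Condorcet winner.

none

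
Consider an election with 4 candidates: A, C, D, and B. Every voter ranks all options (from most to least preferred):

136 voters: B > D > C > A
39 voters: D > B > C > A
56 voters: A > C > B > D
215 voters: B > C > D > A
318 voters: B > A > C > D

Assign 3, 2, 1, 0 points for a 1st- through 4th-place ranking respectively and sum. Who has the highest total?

B

A: 136·0 + 39·0 + 56·3 + 215·0 + 318·2 = 804
C: 136·1 + 39·1 + 56·2 + 215·2 + 318·1 = 1035
D: 136·2 + 39·3 + 56·0 + 215·1 + 318·0 = 604
B: 136·3 + 39·2 + 56·1 + 215·3 + 318·3 = 2141
B has the highest Borda score (2141).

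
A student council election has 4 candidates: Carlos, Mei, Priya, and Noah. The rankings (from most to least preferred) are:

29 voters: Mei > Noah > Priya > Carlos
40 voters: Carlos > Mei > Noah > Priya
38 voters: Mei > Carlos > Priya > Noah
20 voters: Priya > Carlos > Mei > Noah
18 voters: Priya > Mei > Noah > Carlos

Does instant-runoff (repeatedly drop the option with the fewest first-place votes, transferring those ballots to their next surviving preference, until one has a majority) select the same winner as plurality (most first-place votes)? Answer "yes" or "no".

Instant-runoff — R1 Carlos 40, Mei 67, Priya 38, Noah 0 (Noah out); R2 Carlos 40, Mei 67, Priya 38 (Priya out); R3 Carlos 60, Mei 85 (Mei winner). Winner: Mei.
Plurality — first-place votes: Carlos 40, Mei 67, Priya 38, Noah 0. Winner: Mei.
The two methods agree.

yes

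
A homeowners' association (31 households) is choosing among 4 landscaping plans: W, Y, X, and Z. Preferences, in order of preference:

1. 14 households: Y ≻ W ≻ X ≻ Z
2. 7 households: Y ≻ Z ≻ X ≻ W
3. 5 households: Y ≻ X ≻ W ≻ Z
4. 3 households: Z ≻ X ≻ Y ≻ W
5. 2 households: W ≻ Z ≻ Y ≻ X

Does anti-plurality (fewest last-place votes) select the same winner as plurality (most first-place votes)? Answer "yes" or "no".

yes

Anti-plurality — last-place votes: W 10, Y 0, X 2, Z 19. Winner: Y.
Plurality — first-place votes: W 2, Y 26, X 0, Z 3. Winner: Y.
The two methods agree.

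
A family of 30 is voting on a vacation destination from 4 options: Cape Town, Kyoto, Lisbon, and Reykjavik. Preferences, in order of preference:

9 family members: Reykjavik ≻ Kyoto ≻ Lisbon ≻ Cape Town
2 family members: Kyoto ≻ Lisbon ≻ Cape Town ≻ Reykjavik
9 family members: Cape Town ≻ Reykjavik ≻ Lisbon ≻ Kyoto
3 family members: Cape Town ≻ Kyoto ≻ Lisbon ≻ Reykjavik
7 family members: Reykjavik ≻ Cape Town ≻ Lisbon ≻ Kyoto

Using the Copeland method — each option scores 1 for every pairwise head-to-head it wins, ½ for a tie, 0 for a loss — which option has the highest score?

Reykjavik

Cape Town: beats Kyoto and Lisbon; loses to Reykjavik → score 2.
Kyoto: loses to Cape Town, Lisbon, and Reykjavik → score 0.
Lisbon: beats Kyoto; loses to Cape Town and Reykjavik → score 1.
Reykjavik: beats Cape Town, Kyoto, and Lisbon → score 3.
Reykjavik has the best pairwise record.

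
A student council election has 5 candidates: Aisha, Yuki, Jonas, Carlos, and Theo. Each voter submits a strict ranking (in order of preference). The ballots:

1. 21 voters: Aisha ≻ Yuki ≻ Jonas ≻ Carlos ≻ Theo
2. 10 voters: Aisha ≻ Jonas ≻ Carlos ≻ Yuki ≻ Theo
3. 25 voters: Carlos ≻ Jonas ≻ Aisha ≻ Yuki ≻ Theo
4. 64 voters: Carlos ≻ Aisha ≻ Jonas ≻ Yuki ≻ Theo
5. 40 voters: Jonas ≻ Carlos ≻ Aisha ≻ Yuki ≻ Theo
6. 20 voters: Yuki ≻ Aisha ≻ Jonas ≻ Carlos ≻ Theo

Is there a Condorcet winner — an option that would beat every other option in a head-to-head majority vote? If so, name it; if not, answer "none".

none

Checking pairwise contests:
Carlos beats Aisha 129–51.
Aisha beats Yuki 160–20.
Aisha beats Jonas 115–65.
Jonas beats Carlos 91–89.
Aisha beats Theo 180–0.
Every option loses at least one head-to-head, so there is no Condorcet winner.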